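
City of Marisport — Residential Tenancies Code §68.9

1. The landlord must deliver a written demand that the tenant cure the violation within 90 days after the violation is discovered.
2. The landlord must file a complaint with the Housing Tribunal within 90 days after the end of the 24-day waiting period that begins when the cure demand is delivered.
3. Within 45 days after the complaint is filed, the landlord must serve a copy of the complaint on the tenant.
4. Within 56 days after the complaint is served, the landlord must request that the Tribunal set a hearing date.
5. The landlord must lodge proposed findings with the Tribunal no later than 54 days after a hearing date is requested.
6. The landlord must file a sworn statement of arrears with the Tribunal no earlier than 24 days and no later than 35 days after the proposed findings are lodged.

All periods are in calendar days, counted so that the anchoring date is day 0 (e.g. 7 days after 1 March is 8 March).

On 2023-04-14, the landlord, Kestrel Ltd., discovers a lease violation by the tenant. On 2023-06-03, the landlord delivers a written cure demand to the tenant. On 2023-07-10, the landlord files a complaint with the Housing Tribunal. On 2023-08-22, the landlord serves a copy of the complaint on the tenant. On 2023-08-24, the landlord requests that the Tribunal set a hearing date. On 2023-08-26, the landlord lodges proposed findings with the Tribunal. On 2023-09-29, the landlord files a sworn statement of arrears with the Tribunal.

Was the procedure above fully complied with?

Yes

(1) due by 2023-04-14 + 90 days = 2023-07-13; done 2023-06-03 — timely.
(2) due by 2023-06-27 + 90 days = 2023-09-25; done 2023-07-10 — timely.
(3) due by 2023-07-10 + 45 days = 2023-08-24; completed 2023-08-22, before the deadline.
(4) due by 2023-08-22 + 56 days = 2023-10-17; completed 2023-08-24, before the deadline.
(5) due by 2023-08-24 + 54 days = 2023-10-17; completed 2023-08-26, before the deadline.
(6) the permitted window runs from 2023-08-26 + 24 = 2023-09-19 to 2023-08-26 + 35 = 2023-09-30; done 2023-09-29, which is between those dates.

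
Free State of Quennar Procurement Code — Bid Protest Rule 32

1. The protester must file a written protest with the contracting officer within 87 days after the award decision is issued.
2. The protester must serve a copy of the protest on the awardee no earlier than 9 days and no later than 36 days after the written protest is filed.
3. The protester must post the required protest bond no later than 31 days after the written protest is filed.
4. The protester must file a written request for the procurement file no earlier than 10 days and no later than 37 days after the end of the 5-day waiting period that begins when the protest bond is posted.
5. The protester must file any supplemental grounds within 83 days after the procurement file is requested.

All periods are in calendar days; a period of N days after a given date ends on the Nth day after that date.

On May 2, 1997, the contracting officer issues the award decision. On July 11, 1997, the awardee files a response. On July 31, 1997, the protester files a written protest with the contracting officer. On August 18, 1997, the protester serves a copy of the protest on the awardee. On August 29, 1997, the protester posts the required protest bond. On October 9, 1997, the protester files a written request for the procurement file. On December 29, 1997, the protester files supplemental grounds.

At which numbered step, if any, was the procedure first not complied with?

Step 1

(1) due by May 2, 1997 + 87 days = July 28, 1997; done July 31, 1997 — 3 days late.
That is the first point of non-compliance.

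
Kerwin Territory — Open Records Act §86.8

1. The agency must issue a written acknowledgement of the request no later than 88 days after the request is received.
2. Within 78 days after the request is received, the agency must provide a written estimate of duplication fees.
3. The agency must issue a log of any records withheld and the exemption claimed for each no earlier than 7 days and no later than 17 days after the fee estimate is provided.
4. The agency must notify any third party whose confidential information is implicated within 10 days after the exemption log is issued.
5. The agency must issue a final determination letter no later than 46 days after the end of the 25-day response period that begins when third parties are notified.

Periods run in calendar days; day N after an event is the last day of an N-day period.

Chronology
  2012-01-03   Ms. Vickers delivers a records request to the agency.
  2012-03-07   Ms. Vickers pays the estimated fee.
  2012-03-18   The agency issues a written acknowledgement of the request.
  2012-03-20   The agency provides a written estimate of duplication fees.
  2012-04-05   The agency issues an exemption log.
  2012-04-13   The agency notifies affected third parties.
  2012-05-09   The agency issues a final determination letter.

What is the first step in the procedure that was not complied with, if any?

None — every step was satisfied

Step 1: 88 days after 2012-01-03 (when the request is received) is 2012-03-31; completed 2012-03-18, before the deadline.
Step 2: 78 days after 2012-01-03 (when the request is received) is 2012-03-21; 2012-03-20 is within that limit.
Step 3: the window is 7–17 days after 2012-03-20 (when the fee estimate is provided), so 2012-03-27 through 2012-04-06; done 2012-04-05 — within the window.
Step 4: 10 days after 2012-04-05 (when the exemption log is issued) is 2012-04-15; completed 2012-04-13, before the deadline.
Step 5: 46 days after 2012-05-08 (end of the 25-day response period, which began when third parties are notified on 2012-04-13) is 2012-06-23; completed 2012-05-09, before the deadline.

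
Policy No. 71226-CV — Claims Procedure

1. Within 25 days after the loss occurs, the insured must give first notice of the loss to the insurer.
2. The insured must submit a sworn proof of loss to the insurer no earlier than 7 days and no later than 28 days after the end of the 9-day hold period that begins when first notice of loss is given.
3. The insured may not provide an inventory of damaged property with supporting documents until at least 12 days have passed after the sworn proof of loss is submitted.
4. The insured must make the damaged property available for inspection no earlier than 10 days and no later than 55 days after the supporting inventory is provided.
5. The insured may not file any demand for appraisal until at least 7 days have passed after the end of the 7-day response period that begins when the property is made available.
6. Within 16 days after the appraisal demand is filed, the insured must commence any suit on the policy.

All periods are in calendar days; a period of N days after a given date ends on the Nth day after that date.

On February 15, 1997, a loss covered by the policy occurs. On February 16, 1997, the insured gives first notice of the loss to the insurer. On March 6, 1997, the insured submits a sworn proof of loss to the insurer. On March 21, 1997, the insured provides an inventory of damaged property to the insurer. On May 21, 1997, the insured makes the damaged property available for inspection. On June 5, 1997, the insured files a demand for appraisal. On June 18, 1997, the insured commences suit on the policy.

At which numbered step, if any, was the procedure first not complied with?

Step 1: 25 days after February 15, 1997 (when the loss occurs) is March 12, 1997; done February 16, 1997 — timely.
Step 2: the window is 7–28 days after February 25, 1997 (end of the 9-day hold period, which began when first notice of loss is given on February 16, 1997), so March 4, 1997 through March 25, 1997; March 6, 1997 falls inside that range.
Step 3: the earliest permitted date is 12 days after March 6, 1997 (when the sworn proof of loss is submitted), i.e. March 18, 1997; done March 21, 1997 — permitted.
Step 4: the window is 10–55 days after March 21, 1997 (when the supporting inventory is provided), so March 31, 1997 through May 15, 1997; done May 21, 1997 — 6 days after the window closed.
Later steps need not be reached.

Step 4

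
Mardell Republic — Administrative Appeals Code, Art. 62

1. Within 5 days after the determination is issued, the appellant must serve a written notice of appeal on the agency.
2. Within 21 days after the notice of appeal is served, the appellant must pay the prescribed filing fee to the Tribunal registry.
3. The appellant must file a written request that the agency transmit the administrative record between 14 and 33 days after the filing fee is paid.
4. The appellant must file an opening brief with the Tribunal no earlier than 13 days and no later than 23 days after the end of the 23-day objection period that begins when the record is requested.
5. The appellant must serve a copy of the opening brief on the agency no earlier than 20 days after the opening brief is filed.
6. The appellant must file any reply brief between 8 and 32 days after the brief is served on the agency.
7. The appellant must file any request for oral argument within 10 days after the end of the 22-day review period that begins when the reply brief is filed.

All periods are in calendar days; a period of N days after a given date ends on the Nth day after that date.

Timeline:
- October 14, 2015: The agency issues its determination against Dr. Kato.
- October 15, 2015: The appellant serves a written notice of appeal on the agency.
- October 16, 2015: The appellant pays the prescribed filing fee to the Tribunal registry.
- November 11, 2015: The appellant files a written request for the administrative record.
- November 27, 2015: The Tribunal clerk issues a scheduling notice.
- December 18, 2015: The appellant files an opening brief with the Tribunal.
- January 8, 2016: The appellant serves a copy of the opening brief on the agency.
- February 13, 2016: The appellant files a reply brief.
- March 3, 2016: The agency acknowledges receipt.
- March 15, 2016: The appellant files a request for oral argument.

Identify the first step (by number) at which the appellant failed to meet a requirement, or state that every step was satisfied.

(1) due by October 14, 2015 + 5 days = October 19, 2015; completed October 15, 2015, before the deadline.
(2) due by October 15, 2015 + 21 days = November 5, 2015; done October 16, 2015 — timely.
(3) the permitted window runs from October 16, 2015 + 14 = October 30, 2015 to October 16, 2015 + 33 = November 18, 2015; done November 11, 2015 — within the window.
(4) the permitted window runs from December 4, 2015 + 13 = December 17, 2015 to December 4, 2015 + 23 = December 27, 2015; done December 18, 2015, which is between those dates.
(5) permitted from December 18, 2015 + 20 days = January 7, 2016 onward; done January 8, 2016, after the minimum wait.
(6) the permitted window runs from January 8, 2016 + 8 = January 16, 2016 to January 8, 2016 + 32 = February 9, 2016; February 13, 2016 is 4 days past the end of the window.
Later steps need not be reached.

Step 6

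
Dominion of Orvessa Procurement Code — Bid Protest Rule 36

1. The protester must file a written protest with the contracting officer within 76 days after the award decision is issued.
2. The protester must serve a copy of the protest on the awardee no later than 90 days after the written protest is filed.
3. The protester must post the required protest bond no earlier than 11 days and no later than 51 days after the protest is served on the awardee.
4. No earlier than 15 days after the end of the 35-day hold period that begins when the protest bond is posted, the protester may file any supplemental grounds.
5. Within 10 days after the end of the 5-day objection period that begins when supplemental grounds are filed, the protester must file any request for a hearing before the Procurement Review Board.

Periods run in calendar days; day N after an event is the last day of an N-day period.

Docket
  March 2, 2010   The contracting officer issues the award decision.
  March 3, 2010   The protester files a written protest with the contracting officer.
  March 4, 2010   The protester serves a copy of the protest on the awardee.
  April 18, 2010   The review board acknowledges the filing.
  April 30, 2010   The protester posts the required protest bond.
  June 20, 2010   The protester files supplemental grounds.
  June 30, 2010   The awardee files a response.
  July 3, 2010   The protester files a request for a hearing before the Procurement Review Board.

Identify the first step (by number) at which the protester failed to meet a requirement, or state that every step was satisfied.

(1) due by March 2, 2010 + 76 days = May 17, 2010; completed March 3, 2010, before the deadline.
(2) due by March 3, 2010 + 90 days = June 1, 2010; March 4, 2010 is within that limit.
(3) the permitted window runs from March 4, 2010 + 11 = March 15, 2010 to March 4, 2010 + 51 = April 24, 2010; April 30, 2010 is 6 days past the end of the window.
That is the first point of non-compliance.

Step 3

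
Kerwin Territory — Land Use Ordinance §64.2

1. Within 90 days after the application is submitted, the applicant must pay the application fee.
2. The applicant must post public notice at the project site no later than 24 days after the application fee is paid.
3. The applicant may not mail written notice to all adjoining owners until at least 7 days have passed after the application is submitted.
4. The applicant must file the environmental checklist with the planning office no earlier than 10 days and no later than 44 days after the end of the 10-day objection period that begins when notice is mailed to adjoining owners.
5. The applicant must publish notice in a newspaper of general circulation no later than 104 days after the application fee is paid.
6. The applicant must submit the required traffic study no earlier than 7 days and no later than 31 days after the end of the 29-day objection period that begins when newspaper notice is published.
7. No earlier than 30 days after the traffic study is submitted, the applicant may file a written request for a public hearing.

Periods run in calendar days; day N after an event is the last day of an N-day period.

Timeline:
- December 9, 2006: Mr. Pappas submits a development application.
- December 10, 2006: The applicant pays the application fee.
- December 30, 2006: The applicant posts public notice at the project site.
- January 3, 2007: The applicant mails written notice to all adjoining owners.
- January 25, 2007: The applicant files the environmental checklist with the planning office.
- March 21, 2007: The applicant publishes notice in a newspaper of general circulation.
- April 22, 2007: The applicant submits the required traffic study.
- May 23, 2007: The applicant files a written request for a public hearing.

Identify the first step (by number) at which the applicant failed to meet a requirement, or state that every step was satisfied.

Step 6

Step 1: 90 days after December 9, 2006 (when the application is submitted) is March 9, 2007; completed December 10, 2006, before the deadline.
Step 2: 24 days after December 10, 2006 (when the application fee is paid) is January 3, 2007; completed December 30, 2006, before the deadline.
Step 3: the earliest permitted date is 7 days after December 9, 2006 (when the application is submitted), i.e. December 16, 2006; January 3, 2007 is on or after that date.
Step 4: the window is 10–44 days after January 13, 2007 (end of the 10-day objection period, which began when notice is mailed to adjoining owners on January 3, 2007), so January 23, 2007 through February 26, 2007; done January 25, 2007 — within the window.
Step 5: 104 days after December 10, 2006 (when the application fee is paid) is March 24, 2007; March 21, 2007 is within that limit.
Step 6: the window is 7–31 days after April 19, 2007 (end of the 29-day objection period, which began when newspaper notice is published on March 21, 2007), so April 26, 2007 through May 20, 2007; April 22, 2007 is 4 days too early.
That is the first point of non-compliance.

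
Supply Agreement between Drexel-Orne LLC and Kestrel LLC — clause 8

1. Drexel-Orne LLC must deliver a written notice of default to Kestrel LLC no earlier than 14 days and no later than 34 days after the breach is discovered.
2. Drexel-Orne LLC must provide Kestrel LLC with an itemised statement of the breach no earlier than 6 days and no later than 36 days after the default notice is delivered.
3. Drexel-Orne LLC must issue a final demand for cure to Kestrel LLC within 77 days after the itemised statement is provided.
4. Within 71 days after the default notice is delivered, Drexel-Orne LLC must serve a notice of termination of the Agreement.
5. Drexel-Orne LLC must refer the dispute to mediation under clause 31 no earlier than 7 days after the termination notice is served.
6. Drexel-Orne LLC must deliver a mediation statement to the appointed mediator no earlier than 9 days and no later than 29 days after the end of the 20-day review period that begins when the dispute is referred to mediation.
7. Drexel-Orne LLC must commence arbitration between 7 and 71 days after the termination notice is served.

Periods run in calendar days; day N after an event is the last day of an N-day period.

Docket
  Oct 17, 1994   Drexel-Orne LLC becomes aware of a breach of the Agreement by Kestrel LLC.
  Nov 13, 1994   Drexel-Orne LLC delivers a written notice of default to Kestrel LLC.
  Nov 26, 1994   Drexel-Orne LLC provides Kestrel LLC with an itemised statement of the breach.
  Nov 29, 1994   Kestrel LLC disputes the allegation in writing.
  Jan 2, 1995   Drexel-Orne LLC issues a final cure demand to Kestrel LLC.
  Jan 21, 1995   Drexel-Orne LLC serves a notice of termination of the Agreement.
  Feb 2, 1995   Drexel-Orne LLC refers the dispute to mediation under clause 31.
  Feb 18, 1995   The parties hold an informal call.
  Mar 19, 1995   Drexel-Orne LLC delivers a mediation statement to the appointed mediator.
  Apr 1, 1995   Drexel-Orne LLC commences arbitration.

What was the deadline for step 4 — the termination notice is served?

Jan 23, 1995

Step 4 runs from Nov 13, 1994, when the default notice is delivered. 71 days after Nov 13, 1994 is Jan 23, 1995.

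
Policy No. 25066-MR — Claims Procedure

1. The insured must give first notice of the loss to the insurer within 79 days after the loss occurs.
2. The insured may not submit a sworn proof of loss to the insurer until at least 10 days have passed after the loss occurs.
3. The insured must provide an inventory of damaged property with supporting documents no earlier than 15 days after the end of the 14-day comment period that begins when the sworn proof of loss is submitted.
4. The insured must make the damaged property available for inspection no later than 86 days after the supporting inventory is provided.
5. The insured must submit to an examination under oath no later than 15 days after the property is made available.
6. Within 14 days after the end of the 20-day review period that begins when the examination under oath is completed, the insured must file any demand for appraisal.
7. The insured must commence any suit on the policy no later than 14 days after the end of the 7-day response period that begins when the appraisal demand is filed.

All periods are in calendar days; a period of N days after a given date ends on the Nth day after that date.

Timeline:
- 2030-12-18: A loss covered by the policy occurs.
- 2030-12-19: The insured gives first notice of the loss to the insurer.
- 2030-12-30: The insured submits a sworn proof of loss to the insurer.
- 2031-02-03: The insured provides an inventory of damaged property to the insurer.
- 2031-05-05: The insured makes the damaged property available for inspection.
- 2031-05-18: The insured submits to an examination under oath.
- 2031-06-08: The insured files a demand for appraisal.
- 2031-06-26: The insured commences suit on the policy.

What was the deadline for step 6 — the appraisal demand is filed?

The examination under oath is completed on 2031-05-18; the 20-day review period therefore ends 2031-06-07, and step 6 runs from that date. 14 days after 2031-06-07 is 2031-06-21.

2031-06-21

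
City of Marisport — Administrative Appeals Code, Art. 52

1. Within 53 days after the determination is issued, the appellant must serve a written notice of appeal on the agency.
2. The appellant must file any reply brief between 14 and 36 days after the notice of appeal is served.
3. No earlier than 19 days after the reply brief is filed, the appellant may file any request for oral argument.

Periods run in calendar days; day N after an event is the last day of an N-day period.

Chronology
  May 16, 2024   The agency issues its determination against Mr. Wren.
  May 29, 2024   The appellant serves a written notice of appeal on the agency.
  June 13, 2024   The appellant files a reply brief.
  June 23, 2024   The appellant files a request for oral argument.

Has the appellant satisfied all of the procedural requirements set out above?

No

(1) due by May 16, 2024 + 53 days = July 8, 2024; May 29, 2024 is within that limit.
(2) the permitted window runs from May 29, 2024 + 14 = June 12, 2024 to May 29, 2024 + 36 = July 4, 2024; done June 13, 2024 — within the window.
(3) permitted from June 13, 2024 + 19 days = July 2, 2024 onward; June 23, 2024 is 9 days before the earliest permitted date.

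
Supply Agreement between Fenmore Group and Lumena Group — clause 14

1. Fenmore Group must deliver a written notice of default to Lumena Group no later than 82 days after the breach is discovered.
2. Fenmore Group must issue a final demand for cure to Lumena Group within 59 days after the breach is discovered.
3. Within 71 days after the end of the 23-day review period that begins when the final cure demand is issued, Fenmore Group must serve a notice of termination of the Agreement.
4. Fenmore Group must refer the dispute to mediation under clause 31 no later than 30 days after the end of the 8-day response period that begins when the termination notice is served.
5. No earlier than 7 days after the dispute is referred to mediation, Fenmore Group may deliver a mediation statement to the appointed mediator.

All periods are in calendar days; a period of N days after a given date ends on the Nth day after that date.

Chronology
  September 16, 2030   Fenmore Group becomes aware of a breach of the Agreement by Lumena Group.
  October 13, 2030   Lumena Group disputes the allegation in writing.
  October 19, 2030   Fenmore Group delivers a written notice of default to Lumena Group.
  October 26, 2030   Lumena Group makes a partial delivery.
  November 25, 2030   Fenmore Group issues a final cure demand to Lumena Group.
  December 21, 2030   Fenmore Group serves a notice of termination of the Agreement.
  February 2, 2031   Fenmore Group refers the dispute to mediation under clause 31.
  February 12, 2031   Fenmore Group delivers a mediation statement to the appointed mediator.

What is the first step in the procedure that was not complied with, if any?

(1) due by September 16, 2030 + 82 days = December 7, 2030; done October 19, 2030 — timely.
(2) due by September 16, 2030 + 59 days = November 14, 2030; not done until November 25, 2030, 11 days after the deadline.
Later steps need not be reached.

Step 2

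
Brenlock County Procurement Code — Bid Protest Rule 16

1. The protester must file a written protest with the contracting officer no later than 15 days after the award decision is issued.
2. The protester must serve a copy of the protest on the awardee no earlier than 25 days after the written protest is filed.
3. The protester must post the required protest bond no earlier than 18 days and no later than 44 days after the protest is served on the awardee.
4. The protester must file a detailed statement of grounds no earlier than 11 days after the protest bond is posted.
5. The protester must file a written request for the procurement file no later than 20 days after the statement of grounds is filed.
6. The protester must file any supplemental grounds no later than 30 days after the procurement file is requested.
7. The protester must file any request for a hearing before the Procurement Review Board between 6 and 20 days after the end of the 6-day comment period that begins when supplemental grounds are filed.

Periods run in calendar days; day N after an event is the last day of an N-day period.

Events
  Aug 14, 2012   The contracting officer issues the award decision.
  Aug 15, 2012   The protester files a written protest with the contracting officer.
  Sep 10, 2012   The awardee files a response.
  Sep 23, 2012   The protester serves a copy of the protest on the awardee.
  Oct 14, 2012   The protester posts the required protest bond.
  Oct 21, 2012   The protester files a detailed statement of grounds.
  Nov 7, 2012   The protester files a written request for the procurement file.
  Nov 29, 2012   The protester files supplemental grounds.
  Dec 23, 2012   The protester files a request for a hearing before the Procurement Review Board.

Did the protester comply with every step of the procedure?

Step 1: 15 days after Aug 14, 2012 (when the award decision is issued) is Aug 29, 2012; completed Aug 15, 2012, before the deadline.
Step 2: the earliest permitted date is 25 days after Aug 15, 2012 (when the written protest is filed), i.e. Sep 9, 2012; Sep 23, 2012 is on or after that date.
Step 3: the window is 18–44 days after Sep 23, 2012 (when the protest is served on the awardee), so Oct 11, 2012 through Nov 6, 2012; done Oct 14, 2012, which is between those dates.
Step 4: the earliest permitted date is 11 days after Oct 14, 2012 (when the protest bond is posted), i.e. Oct 25, 2012; done Oct 21, 2012 — 4 days too early.

No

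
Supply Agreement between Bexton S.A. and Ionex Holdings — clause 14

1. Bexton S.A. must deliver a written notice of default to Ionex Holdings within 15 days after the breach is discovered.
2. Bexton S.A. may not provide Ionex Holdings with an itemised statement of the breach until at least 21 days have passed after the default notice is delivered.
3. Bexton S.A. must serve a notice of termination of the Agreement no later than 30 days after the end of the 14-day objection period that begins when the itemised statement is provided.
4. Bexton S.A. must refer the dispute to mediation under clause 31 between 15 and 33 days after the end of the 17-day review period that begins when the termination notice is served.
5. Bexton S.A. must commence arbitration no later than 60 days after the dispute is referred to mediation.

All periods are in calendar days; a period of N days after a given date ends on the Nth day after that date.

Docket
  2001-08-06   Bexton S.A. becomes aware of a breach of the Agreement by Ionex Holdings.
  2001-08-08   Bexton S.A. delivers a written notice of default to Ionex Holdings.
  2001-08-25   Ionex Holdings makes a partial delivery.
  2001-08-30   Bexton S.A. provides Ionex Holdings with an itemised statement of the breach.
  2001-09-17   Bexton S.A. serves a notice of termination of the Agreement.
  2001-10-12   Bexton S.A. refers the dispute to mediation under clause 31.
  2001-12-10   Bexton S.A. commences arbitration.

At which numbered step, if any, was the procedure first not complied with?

Step 4

Step 1: 15 days after 2001-08-06 (when the breach is discovered) is 2001-08-21; completed 2001-08-08, before the deadline.
Step 2: the earliest permitted date is 21 days after 2001-08-08 (when the default notice is delivered), i.e. 2001-08-29; done 2001-08-30 — permitted.
Step 3: 30 days after 2001-09-13 (end of the 14-day objection period, which began when the itemised statement is provided on 2001-08-30) is 2001-10-13; 2001-09-17 is within that limit.
Step 4: the window is 15–33 days after 2001-10-04 (end of the 17-day review period, which began when the termination notice is served on 2001-09-17), so 2001-10-19 through 2001-11-06; 2001-10-12 is 7 days too early.
Later steps need not be reached.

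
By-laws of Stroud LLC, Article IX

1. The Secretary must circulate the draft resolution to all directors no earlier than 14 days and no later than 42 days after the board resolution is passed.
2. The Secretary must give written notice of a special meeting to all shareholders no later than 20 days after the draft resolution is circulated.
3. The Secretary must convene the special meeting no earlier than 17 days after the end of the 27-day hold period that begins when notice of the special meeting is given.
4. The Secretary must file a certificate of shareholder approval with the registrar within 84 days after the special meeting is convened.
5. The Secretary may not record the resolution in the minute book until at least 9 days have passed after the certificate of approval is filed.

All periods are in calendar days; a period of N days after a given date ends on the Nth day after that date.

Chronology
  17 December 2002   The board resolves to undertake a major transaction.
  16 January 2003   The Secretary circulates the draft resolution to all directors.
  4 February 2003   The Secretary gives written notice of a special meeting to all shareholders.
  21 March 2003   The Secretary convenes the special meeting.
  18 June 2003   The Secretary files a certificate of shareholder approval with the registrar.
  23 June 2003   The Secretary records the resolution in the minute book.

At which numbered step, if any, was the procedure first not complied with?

Step 4

Step 1: the window is 14–42 days after 17 December 2002 (when the board resolution is passed), so 31 December 2002 through 28 January 2003; 16 January 2003 falls inside that range.
Step 2: 20 days after 16 January 2003 (when the draft resolution is circulated) is 5 February 2003; 4 February 2003 is within that limit.
Step 3: the earliest permitted date is 17 days after 3 March 2003 (end of the 27-day hold period, which began when notice of the special meeting is given on 4 February 2003), i.e. 20 March 2003; done 21 March 2003 — permitted.
Step 4: 84 days after 21 March 2003 (when the special meeting is convened) is 13 June 2003; not done until 18 June 2003, 5 days after the deadline.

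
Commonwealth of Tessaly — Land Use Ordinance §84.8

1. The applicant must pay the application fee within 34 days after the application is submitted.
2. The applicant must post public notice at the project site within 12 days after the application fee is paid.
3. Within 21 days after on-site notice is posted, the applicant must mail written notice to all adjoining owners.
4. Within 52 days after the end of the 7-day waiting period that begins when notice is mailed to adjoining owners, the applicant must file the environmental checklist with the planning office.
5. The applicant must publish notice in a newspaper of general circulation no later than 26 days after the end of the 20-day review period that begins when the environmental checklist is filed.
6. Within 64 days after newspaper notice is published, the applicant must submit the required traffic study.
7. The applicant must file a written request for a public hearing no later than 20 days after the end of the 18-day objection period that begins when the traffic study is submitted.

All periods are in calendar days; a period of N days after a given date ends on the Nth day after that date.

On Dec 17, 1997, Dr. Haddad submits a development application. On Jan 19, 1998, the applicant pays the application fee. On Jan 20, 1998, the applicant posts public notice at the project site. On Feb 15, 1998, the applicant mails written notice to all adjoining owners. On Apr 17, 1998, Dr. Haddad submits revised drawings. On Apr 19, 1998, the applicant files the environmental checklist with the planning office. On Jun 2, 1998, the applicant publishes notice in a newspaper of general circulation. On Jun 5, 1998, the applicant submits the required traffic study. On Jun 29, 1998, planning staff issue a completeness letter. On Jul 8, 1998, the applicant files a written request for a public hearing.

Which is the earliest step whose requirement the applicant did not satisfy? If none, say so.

Step 3

Step 1: 34 days after Dec 17, 1997 (when the application is submitted) is Jan 20, 1998; Jan 19, 1998 is within that limit.
Step 2: 12 days after Jan 19, 1998 (when the application fee is paid) is Jan 31, 1998; completed Jan 20, 1998, before the deadline.
Step 3: 21 days after Jan 20, 1998 (when on-site notice is posted) is Feb 10, 1998; done Feb 15, 1998 — 5 days late.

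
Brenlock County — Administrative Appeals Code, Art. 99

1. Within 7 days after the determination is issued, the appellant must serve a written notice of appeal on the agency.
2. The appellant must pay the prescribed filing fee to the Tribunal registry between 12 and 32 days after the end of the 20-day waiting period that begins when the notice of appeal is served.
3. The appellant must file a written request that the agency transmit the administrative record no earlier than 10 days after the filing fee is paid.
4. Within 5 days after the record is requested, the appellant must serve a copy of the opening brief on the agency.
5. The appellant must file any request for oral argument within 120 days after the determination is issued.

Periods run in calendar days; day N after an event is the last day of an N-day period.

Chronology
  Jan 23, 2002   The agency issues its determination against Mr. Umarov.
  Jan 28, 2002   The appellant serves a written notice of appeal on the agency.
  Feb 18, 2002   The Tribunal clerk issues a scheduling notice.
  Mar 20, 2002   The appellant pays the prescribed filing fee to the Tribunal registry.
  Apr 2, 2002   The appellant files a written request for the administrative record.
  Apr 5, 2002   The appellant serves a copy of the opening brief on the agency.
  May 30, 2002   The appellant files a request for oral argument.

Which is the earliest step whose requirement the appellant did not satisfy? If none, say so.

Step 5

Step 1: 7 days after Jan 23, 2002 (when the determination is issued) is Jan 30, 2002; completed Jan 28, 2002, before the deadline.
Step 2: the window is 12–32 days after Feb 17, 2002 (end of the 20-day waiting period, which began when the notice of appeal is served on Jan 28, 2002), so Mar 1, 2002 through Mar 21, 2002; done Mar 20, 2002, which is between those dates.
Step 3: the earliest permitted date is 10 days after Mar 20, 2002 (when the filing fee is paid), i.e. Mar 30, 2002; done Apr 2, 2002 — permitted.
Step 4: 5 days after Apr 2, 2002 (when the record is requested) is Apr 7, 2002; completed Apr 5, 2002, before the deadline.
Step 5: 120 days after Jan 23, 2002 (when the determination is issued) is May 23, 2002; done May 30, 2002 — 7 days late.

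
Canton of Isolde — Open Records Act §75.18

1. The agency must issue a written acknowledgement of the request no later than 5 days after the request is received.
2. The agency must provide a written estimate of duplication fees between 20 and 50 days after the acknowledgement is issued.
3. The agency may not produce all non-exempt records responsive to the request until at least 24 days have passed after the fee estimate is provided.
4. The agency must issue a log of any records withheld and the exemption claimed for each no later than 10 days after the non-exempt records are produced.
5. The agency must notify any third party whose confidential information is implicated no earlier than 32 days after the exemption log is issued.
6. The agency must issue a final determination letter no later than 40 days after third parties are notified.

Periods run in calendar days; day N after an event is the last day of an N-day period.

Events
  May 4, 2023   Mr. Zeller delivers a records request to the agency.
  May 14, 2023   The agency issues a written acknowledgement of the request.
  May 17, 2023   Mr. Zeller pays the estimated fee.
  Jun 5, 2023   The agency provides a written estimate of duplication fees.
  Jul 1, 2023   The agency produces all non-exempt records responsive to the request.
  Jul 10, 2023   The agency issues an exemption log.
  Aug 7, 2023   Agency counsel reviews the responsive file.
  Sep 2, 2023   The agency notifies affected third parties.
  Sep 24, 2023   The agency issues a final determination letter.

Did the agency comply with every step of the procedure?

Step 1: 5 days after May 4, 2023 (when the request is received) is May 9, 2023; not done until May 14, 2023, 5 days after the deadline.

No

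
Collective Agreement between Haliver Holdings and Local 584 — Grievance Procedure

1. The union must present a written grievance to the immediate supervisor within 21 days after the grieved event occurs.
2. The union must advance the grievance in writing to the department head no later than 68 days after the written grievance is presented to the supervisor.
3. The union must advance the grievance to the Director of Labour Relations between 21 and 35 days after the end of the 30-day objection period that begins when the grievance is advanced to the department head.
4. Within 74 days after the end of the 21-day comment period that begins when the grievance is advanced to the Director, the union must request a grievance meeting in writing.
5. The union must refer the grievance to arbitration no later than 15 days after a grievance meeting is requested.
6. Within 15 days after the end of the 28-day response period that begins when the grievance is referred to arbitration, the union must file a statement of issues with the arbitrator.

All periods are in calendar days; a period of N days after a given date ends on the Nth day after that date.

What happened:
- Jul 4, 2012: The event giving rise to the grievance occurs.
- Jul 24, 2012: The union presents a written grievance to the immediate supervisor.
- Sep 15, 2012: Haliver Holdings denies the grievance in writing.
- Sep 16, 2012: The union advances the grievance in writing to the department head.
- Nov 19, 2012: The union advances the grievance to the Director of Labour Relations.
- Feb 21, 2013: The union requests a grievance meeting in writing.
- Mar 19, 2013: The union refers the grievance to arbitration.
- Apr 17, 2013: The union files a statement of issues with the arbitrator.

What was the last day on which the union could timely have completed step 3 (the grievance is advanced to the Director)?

The grievance is advanced to the department head on Sep 16, 2012; the 30-day objection period therefore ends Oct 16, 2012, and step 3 runs from that date. The window is 21–35 days after Oct 16, 2012; it closes on Nov 20, 2012.

Nov 20, 2012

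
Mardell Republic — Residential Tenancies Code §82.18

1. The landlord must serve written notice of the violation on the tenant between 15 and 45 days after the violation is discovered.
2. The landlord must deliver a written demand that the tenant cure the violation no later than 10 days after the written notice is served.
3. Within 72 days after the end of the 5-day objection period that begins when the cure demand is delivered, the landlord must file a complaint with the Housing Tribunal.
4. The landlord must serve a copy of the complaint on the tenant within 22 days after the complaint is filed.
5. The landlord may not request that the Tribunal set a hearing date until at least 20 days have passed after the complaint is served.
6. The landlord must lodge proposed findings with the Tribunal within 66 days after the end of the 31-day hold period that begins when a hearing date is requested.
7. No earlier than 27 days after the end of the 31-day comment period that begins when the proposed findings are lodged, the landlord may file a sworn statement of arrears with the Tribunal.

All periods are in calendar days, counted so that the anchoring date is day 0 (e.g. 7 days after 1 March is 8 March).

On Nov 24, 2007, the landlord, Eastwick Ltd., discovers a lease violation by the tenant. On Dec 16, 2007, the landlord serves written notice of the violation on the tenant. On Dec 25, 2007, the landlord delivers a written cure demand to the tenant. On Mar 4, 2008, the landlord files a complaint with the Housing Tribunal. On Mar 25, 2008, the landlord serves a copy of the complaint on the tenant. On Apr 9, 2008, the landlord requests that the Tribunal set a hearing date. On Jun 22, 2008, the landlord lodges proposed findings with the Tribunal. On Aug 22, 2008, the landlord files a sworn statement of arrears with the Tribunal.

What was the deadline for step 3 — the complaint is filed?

The cure demand is delivered on Dec 25, 2007; the 5-day objection period therefore ends Dec 30, 2007, and step 3 runs from that date. 72 days after Dec 30, 2007 is Mar 11, 2008.

Mar 11, 2008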